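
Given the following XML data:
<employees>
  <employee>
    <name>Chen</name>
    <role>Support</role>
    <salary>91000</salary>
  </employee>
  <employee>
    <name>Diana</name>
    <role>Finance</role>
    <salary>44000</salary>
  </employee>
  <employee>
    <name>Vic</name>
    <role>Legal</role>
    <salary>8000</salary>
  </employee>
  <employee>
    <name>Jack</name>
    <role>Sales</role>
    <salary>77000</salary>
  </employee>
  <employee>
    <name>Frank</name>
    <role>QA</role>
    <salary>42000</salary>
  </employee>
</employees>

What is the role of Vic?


Searching for <employee> with <name>Vic</name>
Found at position 3
<role>Legal</role>

ANSWER: Legal


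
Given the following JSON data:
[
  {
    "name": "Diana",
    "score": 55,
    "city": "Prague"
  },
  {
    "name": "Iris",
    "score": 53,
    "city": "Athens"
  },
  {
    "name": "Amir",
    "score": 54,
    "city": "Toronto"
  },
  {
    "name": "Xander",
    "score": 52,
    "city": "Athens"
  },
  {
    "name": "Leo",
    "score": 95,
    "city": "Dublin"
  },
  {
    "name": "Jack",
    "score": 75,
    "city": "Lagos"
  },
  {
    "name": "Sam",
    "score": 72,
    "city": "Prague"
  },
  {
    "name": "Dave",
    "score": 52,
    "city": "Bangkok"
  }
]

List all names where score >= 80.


Filtering records where score >= 80:
  Diana (score=55) -> no
  Iris (score=53) -> no
  Amir (score=54) -> no
  Xander (score=52) -> no
  Leo (score=95) -> YES
  Jack (score=75) -> no
  Sam (score=72) -> no
  Dave (score=52) -> no


ANSWER: Leo


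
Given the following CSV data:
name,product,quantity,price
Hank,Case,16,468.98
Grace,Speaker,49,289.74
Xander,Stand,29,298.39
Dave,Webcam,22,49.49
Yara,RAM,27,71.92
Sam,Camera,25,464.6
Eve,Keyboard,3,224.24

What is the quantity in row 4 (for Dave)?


Row 4: Dave
Column 'quantity' = 22

ANSWER: 22


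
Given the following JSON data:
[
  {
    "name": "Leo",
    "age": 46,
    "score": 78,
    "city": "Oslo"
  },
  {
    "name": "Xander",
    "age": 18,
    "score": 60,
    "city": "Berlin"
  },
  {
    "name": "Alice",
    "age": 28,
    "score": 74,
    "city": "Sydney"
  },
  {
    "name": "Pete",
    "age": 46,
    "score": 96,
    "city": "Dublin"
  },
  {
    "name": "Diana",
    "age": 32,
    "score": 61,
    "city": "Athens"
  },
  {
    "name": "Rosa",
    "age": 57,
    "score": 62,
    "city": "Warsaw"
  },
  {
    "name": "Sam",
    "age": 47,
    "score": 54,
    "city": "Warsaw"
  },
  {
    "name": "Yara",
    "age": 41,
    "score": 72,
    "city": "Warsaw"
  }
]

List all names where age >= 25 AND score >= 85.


Checking both conditions:
  Leo (age=46, score=78) -> no
  Xander (age=18, score=60) -> no
  Alice (age=28, score=74) -> no
  Pete (age=46, score=96) -> YES
  Diana (age=32, score=61) -> no
  Rosa (age=57, score=62) -> no
  Sam (age=47, score=54) -> no
  Yara (age=41, score=72) -> no


ANSWER: Pete


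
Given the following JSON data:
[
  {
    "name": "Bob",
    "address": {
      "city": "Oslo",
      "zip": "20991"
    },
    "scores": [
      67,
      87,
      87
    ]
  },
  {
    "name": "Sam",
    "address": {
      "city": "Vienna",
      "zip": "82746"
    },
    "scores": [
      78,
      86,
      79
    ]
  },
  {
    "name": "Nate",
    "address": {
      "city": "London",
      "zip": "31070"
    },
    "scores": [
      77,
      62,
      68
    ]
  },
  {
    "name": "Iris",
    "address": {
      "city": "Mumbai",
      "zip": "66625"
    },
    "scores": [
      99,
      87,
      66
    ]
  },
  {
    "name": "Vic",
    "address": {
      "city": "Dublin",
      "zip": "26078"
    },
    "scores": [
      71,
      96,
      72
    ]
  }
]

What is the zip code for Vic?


Path: records[4].address.zip
Value: 26078

ANSWER: 26078


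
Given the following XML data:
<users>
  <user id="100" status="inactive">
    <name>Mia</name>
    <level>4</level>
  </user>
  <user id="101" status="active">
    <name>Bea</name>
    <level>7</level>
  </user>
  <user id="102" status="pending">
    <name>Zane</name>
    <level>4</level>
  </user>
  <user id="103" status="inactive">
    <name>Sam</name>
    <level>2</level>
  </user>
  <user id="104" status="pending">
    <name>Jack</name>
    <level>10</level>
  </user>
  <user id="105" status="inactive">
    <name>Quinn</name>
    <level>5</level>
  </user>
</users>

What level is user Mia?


Finding user: Mia
<level>4</level>

ANSWER: 4


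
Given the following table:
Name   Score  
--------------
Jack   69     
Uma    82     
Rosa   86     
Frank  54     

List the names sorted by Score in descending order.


Sorting by Score (descending):
  Rosa: 86
  Uma: 82
  Jack: 69
  Frank: 54


ANSWER: Rosa, Uma, Jack, Frank


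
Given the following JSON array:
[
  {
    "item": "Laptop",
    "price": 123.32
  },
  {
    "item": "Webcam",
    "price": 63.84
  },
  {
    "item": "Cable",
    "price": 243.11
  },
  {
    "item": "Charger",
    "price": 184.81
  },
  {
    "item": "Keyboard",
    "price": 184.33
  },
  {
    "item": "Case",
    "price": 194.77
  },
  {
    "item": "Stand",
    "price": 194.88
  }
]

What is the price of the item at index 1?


Array index 1 -> Webcam
price = 63.84

ANSWER: 63.84


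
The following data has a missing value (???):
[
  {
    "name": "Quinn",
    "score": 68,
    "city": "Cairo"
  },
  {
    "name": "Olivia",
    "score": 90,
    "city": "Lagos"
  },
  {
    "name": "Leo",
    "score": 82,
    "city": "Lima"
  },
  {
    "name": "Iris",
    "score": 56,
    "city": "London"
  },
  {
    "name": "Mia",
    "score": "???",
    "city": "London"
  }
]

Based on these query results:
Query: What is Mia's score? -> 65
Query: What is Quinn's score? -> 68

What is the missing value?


The missing value is Mia's score
From query: Mia's score = 65

ANSWER: 65


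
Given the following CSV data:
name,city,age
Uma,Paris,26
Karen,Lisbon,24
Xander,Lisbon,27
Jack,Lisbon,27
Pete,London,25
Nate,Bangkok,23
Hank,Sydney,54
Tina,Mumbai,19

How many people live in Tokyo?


Scanning city column for 'Tokyo':
Total matches: 0

ANSWER: 0


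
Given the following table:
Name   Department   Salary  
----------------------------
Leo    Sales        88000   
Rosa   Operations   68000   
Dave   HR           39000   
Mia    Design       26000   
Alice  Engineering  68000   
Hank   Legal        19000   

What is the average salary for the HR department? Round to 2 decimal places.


HR department members:
  Dave: 39000
Sum = 39000
Count = 1
Average = 39000 / 1 = 39000.00

ANSWER: 39000.00


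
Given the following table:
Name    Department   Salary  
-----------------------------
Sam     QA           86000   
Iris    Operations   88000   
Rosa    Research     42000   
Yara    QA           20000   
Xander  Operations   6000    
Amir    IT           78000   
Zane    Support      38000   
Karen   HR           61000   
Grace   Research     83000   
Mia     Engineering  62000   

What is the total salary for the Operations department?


Operations department members:
  Iris: 88000
  Xander: 6000
Total = 88000 + 6000 = 94000

ANSWER: 94000


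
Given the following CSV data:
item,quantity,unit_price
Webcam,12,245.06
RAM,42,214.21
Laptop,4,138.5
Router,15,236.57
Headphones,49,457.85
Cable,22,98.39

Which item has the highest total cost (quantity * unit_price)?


Computing row totals:
  Webcam: 2940.72
  RAM: 8996.82
  Laptop: 554.0
  Router: 3548.55
  Headphones: 22434.65
  Cable: 2164.58
Maximum: Headphones (22434.65)

ANSWER: Headphones


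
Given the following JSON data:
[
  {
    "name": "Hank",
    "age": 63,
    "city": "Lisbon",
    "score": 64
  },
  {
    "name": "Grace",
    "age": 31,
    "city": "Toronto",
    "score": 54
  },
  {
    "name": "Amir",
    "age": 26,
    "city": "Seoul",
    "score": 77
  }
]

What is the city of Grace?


Looking up record where name = Grace
Record index: 1
Field 'city' = Toronto

ANSWER: Toronto


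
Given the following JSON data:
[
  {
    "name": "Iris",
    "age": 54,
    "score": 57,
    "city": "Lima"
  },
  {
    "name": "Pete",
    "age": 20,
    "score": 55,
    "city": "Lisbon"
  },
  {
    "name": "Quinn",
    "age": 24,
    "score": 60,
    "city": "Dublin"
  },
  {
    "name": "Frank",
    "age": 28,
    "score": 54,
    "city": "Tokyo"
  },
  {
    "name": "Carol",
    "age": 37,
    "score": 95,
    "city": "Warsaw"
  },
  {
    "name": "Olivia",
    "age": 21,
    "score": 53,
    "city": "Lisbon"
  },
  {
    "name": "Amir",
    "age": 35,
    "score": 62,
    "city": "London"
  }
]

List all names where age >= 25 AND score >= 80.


Checking both conditions:
  Iris (age=54, score=57) -> no
  Pete (age=20, score=55) -> no
  Quinn (age=24, score=60) -> no
  Frank (age=28, score=54) -> no
  Carol (age=37, score=95) -> YES
  Olivia (age=21, score=53) -> no
  Amir (age=35, score=62) -> no


ANSWER: Carol


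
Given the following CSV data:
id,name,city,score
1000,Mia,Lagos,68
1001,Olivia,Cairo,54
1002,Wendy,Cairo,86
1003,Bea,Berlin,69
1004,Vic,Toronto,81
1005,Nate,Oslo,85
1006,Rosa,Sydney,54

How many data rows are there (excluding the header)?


Counting rows (excluding header):
Header: id,name,city,score
Data rows: 7

ANSWER: 7


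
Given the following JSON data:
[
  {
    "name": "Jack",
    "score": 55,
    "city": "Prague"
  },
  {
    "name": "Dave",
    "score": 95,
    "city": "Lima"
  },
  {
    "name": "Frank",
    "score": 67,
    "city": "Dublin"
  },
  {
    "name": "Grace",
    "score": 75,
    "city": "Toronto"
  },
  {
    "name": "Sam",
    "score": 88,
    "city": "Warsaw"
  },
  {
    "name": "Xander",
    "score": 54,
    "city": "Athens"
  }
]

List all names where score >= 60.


Filtering records where score >= 60:
  Jack (score=55) -> no
  Dave (score=95) -> YES
  Frank (score=67) -> YES
  Grace (score=75) -> YES
  Sam (score=88) -> YES
  Xander (score=54) -> no


ANSWER: Dave, Frank, Grace, Sam


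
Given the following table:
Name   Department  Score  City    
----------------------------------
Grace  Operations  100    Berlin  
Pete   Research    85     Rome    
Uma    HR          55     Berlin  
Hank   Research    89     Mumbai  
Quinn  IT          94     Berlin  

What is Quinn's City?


Row 5: Quinn
City = Berlin

ANSWER: Berlin


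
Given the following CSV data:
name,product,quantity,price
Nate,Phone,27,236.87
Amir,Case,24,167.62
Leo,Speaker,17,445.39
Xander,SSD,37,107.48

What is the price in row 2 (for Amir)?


Row 2: Amir
Column 'price' = 167.62

ANSWER: 167.62


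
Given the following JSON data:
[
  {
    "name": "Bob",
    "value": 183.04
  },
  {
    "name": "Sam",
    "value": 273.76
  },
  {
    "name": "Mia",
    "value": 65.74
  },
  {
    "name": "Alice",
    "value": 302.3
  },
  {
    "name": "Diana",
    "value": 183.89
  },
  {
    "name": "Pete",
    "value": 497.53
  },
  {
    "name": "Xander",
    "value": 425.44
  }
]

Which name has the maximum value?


Comparing values:
  Bob: 183.04
  Sam: 273.76
  Mia: 65.74
  Alice: 302.3
  Diana: 183.89
  Pete: 497.53
  Xander: 425.44
Maximum: Pete (497.53)

ANSWER: Pete


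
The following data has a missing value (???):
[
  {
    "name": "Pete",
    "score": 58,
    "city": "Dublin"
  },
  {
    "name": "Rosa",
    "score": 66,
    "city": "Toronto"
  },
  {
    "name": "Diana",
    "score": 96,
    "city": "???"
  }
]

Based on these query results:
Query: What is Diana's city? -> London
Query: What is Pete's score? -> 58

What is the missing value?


The missing value is Diana's city
From query: Diana's city = London

ANSWER: London


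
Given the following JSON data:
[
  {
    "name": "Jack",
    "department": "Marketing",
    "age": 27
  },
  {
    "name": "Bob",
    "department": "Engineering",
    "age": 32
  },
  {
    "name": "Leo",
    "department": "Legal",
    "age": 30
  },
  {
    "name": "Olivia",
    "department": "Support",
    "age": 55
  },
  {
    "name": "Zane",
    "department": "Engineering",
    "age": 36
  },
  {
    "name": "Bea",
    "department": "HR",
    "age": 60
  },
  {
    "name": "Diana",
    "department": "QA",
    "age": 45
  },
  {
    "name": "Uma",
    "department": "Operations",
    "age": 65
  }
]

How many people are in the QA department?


Scanning records for department = QA
  Record 6: Diana
Count: 1

ANSWER: 1


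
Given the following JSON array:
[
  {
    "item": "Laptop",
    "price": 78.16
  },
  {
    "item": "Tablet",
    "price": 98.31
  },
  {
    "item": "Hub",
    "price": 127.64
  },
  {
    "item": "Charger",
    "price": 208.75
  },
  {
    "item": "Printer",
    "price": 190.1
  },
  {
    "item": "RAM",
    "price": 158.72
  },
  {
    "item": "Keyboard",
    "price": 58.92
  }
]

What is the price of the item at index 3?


Array index 3 -> Charger
price = 208.75

ANSWER: 208.75


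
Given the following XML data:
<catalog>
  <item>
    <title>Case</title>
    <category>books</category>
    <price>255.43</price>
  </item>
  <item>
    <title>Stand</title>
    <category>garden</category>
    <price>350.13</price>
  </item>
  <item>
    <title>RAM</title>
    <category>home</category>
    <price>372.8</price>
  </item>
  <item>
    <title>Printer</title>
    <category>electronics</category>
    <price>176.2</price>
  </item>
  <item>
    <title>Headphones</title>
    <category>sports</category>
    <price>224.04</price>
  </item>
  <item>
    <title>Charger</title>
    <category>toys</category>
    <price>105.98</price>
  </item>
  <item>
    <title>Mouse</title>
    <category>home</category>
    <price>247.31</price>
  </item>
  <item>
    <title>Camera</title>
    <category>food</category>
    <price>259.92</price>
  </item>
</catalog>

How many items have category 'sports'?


Scanning <item> elements for <category>sports</category>:
  Item 5: Headphones -> MATCH
Count: 1

ANSWER: 1


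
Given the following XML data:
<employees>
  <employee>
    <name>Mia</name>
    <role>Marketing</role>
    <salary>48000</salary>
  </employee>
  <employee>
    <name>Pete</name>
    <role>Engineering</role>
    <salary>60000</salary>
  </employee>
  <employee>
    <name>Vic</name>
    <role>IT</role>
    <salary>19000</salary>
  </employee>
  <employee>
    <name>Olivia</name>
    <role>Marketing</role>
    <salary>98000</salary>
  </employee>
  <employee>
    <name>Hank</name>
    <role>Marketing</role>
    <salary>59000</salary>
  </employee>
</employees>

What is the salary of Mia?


Searching for <employee> with <name>Mia</name>
Found at position 1
<salary>48000</salary>

ANSWER: 48000


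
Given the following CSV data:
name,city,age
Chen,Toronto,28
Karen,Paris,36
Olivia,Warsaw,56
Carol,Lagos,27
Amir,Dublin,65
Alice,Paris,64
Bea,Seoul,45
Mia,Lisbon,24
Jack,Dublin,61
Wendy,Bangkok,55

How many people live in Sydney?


Scanning city column for 'Sydney':
Total matches: 0

ANSWER: 0


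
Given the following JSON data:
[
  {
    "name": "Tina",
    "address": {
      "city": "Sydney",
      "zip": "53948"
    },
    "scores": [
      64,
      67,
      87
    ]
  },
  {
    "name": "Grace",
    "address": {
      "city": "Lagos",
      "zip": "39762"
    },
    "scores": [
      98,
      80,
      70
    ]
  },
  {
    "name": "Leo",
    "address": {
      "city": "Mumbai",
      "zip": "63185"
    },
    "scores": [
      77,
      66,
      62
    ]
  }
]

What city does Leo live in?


Path: records[2].address.city
Value: Mumbai

ANSWER: Mumbai


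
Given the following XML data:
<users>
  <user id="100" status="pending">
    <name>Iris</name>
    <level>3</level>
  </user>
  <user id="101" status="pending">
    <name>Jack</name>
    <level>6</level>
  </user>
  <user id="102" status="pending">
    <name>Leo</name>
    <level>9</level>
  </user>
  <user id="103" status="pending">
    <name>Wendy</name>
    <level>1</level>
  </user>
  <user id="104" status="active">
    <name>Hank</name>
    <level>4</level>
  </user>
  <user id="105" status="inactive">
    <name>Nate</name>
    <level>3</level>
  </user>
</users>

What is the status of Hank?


Finding user with name = Hank
user id="104" status="active"

ANSWER: active


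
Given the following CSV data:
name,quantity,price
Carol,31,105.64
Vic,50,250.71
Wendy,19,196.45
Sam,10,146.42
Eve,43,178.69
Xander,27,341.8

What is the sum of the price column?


Values in 'price' column:
  Row 1: 105.64
  Row 2: 250.71
  Row 3: 196.45
  Row 4: 146.42
  Row 5: 178.69
  Row 6: 341.8
Sum = 105.64 + 250.71 + 196.45 + 146.42 + 178.69 + 341.8 = 1219.71

ANSWER: 1219.71


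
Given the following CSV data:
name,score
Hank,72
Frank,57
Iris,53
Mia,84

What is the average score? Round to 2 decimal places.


Scores: 72, 57, 53, 84
Sum = 266
Count = 4
Average = 266 / 4 = 66.50

ANSWER: 66.50


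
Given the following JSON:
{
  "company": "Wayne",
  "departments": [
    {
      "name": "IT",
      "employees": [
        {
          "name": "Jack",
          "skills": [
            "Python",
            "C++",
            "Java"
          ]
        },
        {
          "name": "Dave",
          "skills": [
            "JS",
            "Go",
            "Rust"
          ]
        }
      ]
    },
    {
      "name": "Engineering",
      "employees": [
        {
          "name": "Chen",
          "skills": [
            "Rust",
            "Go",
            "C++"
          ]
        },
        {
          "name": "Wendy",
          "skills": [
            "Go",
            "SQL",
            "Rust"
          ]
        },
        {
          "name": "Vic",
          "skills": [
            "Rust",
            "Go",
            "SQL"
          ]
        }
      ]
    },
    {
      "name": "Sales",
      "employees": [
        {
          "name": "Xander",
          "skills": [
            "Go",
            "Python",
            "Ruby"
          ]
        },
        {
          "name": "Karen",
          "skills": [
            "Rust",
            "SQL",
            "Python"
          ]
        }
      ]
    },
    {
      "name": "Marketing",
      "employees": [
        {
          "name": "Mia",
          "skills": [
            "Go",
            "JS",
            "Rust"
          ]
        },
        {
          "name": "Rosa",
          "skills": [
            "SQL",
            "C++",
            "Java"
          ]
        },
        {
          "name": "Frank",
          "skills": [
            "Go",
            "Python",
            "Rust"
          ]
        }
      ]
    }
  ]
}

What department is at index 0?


Path: departments[0].name
Value: IT

ANSWER: IT


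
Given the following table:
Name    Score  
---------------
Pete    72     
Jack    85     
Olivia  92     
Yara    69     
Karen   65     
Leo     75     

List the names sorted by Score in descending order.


Sorting by Score (descending):
  Olivia: 92
  Jack: 85
  Leo: 75
  Pete: 72
  Yara: 69
  Karen: 65


ANSWER: Olivia, Jack, Leo, Pete, Yara, Karen


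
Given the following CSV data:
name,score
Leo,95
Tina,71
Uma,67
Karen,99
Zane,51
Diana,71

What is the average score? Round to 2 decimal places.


Scores: 95, 71, 67, 99, 51, 71
Sum = 454
Count = 6
Average = 454 / 6 = 75.67

ANSWER: 75.67


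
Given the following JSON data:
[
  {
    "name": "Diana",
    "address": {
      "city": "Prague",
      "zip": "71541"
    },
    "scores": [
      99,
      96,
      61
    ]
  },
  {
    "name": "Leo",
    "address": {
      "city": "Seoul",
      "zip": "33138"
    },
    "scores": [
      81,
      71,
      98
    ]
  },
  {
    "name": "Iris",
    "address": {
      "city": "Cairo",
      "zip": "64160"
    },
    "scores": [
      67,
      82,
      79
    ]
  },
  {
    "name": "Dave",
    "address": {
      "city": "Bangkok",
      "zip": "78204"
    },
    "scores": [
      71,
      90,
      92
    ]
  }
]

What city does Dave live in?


Path: records[3].address.city
Value: Bangkok

ANSWER: Bangkok


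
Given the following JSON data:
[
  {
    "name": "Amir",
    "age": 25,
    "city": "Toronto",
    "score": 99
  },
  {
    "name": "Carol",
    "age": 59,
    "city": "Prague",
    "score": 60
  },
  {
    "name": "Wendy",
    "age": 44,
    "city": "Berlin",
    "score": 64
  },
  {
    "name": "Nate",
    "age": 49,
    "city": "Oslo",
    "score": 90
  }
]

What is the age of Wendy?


Looking up record where name = Wendy
Record index: 2
Field 'age' = 44

ANSWER: 44


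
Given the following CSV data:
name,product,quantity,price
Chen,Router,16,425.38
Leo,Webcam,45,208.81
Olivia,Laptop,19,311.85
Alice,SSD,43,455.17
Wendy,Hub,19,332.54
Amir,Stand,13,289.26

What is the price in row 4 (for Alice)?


Row 4: Alice
Column 'price' = 455.17

ANSWER: 455.17


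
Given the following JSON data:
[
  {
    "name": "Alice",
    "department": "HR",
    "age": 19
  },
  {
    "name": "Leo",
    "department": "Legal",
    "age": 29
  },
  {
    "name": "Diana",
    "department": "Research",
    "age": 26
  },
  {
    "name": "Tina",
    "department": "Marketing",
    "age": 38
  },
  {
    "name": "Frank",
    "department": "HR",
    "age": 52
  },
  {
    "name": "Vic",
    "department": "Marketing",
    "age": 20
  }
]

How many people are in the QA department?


Scanning records for department = QA
  No matches found
Count: 0

ANSWER: 0


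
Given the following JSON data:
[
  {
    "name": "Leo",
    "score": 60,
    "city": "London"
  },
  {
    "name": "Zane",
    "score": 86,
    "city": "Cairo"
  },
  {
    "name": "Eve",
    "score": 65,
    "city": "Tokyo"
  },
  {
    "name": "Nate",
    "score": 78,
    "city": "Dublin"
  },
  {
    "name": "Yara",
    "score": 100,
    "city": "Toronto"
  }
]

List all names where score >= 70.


Filtering records where score >= 70:
  Leo (score=60) -> no
  Zane (score=86) -> YES
  Eve (score=65) -> no
  Nate (score=78) -> YES
  Yara (score=100) -> YES


ANSWER: Zane, Nate, Yara


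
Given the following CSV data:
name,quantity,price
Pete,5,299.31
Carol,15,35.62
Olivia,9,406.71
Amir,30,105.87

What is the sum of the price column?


Values in 'price' column:
  Row 1: 299.31
  Row 2: 35.62
  Row 3: 406.71
  Row 4: 105.87
Sum = 299.31 + 35.62 + 406.71 + 105.87 = 847.51

ANSWER: 847.51


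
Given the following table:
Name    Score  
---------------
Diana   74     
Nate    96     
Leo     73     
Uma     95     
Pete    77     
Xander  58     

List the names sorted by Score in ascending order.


Sorting by Score (ascending):
  Xander: 58
  Leo: 73
  Diana: 74
  Pete: 77
  Uma: 95
  Nate: 96


ANSWER: Xander, Leo, Diana, Pete, Uma, Nate


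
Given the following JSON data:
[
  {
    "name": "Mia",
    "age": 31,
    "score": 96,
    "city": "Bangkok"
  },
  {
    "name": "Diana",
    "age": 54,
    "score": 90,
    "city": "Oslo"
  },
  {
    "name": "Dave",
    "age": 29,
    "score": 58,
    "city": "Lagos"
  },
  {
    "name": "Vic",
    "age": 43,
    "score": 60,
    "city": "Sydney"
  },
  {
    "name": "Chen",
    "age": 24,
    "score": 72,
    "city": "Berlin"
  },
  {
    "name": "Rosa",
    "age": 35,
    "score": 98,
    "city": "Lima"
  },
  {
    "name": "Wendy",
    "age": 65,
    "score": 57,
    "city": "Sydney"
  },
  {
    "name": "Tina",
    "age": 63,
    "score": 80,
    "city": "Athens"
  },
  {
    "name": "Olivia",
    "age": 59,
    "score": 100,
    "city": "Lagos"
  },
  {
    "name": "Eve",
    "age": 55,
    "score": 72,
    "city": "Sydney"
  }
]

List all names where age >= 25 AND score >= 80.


Checking both conditions:
  Mia (age=31, score=96) -> YES
  Diana (age=54, score=90) -> YES
  Dave (age=29, score=58) -> no
  Vic (age=43, score=60) -> no
  Chen (age=24, score=72) -> no
  Rosa (age=35, score=98) -> YES
  Wendy (age=65, score=57) -> no
  Tina (age=63, score=80) -> YES
  Olivia (age=59, score=100) -> YES
  Eve (age=55, score=72) -> no


ANSWER: Mia, Diana, Rosa, Tina, Olivia


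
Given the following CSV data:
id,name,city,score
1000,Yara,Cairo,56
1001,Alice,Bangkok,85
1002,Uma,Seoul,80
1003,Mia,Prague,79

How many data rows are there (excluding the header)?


Counting rows (excluding header):
Header: id,name,city,score
Data rows: 4

ANSWER: 4


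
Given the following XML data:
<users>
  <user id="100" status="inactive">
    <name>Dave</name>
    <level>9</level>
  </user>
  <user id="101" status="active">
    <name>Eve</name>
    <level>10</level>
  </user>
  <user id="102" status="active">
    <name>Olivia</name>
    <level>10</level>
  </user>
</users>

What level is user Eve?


Finding user: Eve
<level>10</level>

ANSWER: 10


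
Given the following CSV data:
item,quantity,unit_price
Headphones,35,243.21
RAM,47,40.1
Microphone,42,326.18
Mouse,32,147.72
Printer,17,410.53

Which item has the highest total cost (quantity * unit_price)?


Computing row totals:
  Headphones: 8512.35
  RAM: 1884.7
  Microphone: 13699.56
  Mouse: 4727.04
  Printer: 6979.01
Maximum: Microphone (13699.56)

ANSWER: Microphone


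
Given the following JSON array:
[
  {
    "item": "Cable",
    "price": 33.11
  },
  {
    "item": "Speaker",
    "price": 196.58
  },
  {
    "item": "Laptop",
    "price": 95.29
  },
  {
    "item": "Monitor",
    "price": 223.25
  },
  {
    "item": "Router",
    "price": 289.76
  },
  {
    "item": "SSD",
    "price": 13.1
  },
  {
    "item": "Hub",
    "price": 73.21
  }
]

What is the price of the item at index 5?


Array index 5 -> SSD
price = 13.1

ANSWER: 13.1


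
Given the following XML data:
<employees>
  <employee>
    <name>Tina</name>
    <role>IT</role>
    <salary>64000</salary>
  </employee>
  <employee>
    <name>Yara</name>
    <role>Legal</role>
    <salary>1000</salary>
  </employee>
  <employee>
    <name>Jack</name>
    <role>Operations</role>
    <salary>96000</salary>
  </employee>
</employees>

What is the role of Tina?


Searching for <employee> with <name>Tina</name>
Found at position 1
<role>IT</role>

ANSWER: IT


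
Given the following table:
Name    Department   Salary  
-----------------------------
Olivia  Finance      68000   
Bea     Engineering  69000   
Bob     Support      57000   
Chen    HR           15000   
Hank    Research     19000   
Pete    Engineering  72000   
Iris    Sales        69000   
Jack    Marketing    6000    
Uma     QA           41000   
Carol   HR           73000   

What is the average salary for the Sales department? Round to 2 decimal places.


Sales department members:
  Iris: 69000
Sum = 69000
Count = 1
Average = 69000 / 1 = 69000.00

ANSWER: 69000.00


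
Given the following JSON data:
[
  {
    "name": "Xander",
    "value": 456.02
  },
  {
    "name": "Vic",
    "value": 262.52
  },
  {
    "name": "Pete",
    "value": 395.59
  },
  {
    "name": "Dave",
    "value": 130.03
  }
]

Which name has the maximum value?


Comparing values:
  Xander: 456.02
  Vic: 262.52
  Pete: 395.59
  Dave: 130.03
Maximum: Xander (456.02)

ANSWER: Xander


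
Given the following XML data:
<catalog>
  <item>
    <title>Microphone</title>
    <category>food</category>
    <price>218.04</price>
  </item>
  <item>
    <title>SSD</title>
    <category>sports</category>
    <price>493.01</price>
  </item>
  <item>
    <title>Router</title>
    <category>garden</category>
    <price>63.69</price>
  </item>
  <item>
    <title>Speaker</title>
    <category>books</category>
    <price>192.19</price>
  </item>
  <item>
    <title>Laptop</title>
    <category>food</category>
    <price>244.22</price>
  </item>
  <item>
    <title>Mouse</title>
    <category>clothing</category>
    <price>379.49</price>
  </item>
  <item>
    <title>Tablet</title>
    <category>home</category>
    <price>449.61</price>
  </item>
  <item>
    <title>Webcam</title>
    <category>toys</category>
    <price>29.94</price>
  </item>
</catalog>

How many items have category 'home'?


Scanning <item> elements for <category>home</category>:
  Item 7: Tablet -> MATCH
Count: 1

ANSWER: 1


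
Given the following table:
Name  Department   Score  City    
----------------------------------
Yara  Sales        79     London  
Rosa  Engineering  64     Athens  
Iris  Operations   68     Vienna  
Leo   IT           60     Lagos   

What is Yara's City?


Row 1: Yara
City = London

ANSWER: London


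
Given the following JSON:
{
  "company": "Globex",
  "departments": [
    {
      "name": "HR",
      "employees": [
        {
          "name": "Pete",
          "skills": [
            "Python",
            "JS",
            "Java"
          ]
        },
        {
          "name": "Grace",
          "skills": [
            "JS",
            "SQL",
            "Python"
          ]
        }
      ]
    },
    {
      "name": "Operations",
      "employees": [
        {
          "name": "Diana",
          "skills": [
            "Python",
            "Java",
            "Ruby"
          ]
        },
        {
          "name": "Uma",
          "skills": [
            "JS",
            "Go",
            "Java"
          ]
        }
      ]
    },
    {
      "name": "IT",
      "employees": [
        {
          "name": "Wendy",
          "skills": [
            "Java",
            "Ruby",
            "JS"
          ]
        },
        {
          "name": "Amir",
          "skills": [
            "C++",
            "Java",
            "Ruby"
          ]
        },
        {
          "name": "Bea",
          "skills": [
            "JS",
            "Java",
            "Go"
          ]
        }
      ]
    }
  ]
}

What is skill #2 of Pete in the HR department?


Path: departments[0].employees[0].skills[1]
Value: JS

ANSWER: JS


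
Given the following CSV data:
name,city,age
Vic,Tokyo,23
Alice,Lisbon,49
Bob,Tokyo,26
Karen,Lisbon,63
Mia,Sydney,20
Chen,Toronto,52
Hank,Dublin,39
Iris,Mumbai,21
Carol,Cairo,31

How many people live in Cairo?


Scanning city column for 'Cairo':
  Row 9: Carol -> MATCH
Total matches: 1

ANSWER: 1


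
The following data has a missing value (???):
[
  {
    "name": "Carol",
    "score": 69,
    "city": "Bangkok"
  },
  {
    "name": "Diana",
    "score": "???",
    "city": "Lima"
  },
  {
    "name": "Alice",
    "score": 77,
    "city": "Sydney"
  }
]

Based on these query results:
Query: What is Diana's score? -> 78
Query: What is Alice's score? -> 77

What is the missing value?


The missing value is Diana's score
From query: Diana's score = 78

ANSWER: 78


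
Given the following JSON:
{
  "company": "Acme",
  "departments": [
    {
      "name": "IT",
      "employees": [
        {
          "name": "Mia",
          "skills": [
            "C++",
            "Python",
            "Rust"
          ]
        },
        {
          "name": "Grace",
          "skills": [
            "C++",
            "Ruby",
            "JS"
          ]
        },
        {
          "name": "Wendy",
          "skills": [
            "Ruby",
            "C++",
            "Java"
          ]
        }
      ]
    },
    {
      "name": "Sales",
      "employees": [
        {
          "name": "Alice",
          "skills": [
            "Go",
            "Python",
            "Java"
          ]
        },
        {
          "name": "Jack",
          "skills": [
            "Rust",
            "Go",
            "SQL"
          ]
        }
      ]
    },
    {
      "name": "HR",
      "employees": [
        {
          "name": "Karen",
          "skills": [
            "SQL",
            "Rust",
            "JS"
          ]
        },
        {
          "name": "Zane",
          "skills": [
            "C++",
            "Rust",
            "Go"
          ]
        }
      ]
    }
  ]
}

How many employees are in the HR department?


Path: departments[2].employees
Count: 2

ANSWER: 2


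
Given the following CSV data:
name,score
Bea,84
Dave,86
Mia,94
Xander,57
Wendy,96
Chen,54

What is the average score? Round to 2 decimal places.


Scores: 84, 86, 94, 57, 96, 54
Sum = 471
Count = 6
Average = 471 / 6 = 78.50

ANSWER: 78.50


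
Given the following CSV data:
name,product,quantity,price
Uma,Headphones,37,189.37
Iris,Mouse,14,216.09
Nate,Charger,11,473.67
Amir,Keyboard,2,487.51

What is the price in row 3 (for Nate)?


Row 3: Nate
Column 'price' = 473.67

ANSWER: 473.67


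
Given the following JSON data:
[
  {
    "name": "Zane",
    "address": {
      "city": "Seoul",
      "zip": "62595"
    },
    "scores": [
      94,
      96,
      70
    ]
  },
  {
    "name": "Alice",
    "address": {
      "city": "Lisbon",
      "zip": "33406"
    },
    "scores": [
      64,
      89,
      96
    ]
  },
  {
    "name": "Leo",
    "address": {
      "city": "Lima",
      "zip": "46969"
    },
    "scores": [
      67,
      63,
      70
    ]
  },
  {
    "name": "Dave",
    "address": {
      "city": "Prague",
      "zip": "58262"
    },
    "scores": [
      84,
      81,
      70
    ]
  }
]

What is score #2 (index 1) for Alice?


Path: records[1].scores[1]
Value: 89

ANSWER: 89


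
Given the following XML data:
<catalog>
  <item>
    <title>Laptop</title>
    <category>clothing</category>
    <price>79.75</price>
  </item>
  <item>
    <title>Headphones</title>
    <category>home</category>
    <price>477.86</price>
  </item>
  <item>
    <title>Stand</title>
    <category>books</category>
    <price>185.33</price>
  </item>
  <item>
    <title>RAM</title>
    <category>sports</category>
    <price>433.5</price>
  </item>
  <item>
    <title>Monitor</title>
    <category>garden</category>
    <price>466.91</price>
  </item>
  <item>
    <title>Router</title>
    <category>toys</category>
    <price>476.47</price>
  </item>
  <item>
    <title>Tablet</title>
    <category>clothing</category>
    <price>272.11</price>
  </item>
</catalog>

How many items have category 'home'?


Scanning <item> elements for <category>home</category>:
  Item 2: Headphones -> MATCH
Count: 1

ANSWER: 1


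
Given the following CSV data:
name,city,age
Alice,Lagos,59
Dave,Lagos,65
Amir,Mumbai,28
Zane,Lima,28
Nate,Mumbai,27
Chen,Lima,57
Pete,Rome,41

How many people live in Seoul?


Scanning city column for 'Seoul':
Total matches: 0

ANSWER: 0


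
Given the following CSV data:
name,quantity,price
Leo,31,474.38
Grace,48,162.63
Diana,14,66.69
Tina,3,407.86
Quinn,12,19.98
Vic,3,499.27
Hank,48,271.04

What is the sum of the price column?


Values in 'price' column:
  Row 1: 474.38
  Row 2: 162.63
  Row 3: 66.69
  Row 4: 407.86
  Row 5: 19.98
  Row 6: 499.27
  Row 7: 271.04
Sum = 474.38 + 162.63 + 66.69 + 407.86 + 19.98 + 499.27 + 271.04 = 1901.85

ANSWER: 1901.85


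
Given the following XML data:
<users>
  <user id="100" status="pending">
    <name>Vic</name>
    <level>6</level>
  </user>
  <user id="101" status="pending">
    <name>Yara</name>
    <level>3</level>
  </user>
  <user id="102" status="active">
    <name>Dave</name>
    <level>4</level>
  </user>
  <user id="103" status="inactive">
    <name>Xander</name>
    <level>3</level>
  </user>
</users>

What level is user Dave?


Finding user: Dave
<level>4</level>

ANSWER: 4


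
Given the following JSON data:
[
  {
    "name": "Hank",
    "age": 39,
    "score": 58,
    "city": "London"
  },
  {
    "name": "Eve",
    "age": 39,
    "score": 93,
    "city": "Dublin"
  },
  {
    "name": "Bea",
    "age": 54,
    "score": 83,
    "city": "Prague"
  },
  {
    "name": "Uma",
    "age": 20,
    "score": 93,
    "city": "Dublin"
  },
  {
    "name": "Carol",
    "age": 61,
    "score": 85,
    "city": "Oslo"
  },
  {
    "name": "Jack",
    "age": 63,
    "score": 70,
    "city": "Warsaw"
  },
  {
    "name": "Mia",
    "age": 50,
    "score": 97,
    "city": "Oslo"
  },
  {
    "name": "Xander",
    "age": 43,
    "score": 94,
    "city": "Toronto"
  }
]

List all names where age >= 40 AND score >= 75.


Checking both conditions:
  Hank (age=39, score=58) -> no
  Eve (age=39, score=93) -> no
  Bea (age=54, score=83) -> YES
  Uma (age=20, score=93) -> no
  Carol (age=61, score=85) -> YES
  Jack (age=63, score=70) -> no
  Mia (age=50, score=97) -> YES
  Xander (age=43, score=94) -> YES


ANSWER: Bea, Carol, Mia, Xander


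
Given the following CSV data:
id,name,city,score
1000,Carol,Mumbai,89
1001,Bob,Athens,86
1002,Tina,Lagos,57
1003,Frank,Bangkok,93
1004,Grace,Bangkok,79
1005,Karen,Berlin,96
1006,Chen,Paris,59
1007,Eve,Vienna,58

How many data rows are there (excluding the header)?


Counting rows (excluding header):
Header: id,name,city,score
Data rows: 8

ANSWER: 8


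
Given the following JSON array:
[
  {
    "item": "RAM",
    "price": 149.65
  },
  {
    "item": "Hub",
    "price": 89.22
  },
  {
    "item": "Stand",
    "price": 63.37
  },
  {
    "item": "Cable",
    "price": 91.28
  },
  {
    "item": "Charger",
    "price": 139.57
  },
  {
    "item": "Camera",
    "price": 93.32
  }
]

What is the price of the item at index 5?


Array index 5 -> Camera
price = 93.32

ANSWER: 93.32


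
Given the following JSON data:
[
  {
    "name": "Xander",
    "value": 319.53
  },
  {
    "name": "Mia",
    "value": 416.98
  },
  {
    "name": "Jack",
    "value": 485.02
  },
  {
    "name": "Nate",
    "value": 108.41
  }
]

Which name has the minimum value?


Comparing values:
  Xander: 319.53
  Mia: 416.98
  Jack: 485.02
  Nate: 108.41
Minimum: Nate (108.41)

ANSWER: Nate


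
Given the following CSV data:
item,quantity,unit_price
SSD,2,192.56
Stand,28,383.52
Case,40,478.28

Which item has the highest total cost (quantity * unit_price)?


Computing row totals:
  SSD: 385.12
  Stand: 10738.56
  Case: 19131.2
Maximum: Case (19131.2)

ANSWER: Case


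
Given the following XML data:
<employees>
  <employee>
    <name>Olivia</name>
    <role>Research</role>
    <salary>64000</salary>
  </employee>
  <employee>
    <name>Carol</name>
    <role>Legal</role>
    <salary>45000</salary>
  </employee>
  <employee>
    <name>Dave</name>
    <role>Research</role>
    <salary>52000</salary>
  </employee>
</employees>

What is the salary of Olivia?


Searching for <employee> with <name>Olivia</name>
Found at position 1
<salary>64000</salary>

ANSWER: 64000


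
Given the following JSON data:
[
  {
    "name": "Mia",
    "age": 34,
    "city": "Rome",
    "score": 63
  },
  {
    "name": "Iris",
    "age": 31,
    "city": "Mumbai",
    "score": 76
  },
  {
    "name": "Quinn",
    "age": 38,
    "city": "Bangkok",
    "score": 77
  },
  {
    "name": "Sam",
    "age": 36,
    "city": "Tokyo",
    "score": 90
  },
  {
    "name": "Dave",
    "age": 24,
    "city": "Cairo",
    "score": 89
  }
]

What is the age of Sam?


Looking up record where name = Sam
Record index: 3
Field 'age' = 36

ANSWER: 36


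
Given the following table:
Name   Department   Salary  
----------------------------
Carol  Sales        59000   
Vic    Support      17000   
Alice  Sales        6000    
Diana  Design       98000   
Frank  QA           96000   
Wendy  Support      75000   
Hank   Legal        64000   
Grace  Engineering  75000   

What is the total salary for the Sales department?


Sales department members:
  Carol: 59000
  Alice: 6000
Total = 59000 + 6000 = 65000

ANSWER: 65000


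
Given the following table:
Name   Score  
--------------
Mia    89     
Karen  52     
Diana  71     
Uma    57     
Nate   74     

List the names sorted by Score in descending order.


Sorting by Score (descending):
  Mia: 89
  Nate: 74
  Diana: 71
  Uma: 57
  Karen: 52


ANSWER: Mia, Nate, Diana, Uma, Karen


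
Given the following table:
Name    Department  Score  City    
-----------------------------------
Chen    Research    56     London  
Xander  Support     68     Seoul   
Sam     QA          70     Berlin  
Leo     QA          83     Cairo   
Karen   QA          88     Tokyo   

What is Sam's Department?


Row 3: Sam
Department = QA

ANSWER: QA


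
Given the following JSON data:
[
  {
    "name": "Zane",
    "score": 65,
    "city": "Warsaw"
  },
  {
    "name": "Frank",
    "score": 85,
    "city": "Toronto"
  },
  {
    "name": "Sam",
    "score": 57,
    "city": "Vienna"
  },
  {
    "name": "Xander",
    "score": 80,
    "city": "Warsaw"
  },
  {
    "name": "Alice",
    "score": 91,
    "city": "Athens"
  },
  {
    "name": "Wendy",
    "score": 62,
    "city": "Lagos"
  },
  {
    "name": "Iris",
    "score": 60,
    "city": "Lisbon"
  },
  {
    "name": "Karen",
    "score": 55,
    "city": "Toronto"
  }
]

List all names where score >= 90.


Filtering records where score >= 90:
  Zane (score=65) -> no
  Frank (score=85) -> no
  Sam (score=57) -> no
  Xander (score=80) -> no
  Alice (score=91) -> YES
  Wendy (score=62) -> no
  Iris (score=60) -> no
  Karen (score=55) -> no


ANSWER: Alice
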